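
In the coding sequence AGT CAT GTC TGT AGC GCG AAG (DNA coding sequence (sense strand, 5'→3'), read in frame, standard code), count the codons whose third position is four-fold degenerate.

Codon 1 AGT (Ser): third position 2-fold.
Codon 2 CAT (His): third position 2-fold.
Codon 3 GTC (Val): third position 4-fold.
Codon 4 TGT (Cys): third position 2-fold.
Codon 5 AGC (Ser): third position 2-fold.
Codon 6 GCG (Ala): third position 4-fold.
Codon 7 AAG (Lys): third position 2-fold.
Four-fold degenerate third positions: 2.

2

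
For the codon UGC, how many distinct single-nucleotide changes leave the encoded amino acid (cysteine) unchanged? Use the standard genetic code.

1

Position 1: none → 0 synonymous.
Position 2: none → 0 synonymous.
Position 3: UGU → 1 synonymous.
Total: 0 + 0 + 1 = 1.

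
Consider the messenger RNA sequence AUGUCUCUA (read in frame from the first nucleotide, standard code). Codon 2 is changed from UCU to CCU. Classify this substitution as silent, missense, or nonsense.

missense

Position 4 falls in codon 2: UCU → Ser.
After the substitution the codon is CCU → Pro.
Ser ≠ Pro, so this is a missense mutation.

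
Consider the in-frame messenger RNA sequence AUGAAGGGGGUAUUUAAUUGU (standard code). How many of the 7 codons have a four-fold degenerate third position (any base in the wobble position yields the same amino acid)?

2

Codon 1 AUG (Met): third position 1-fold.
Codon 2 AAG (Lys): third position 2-fold.
Codon 3 GGG (Gly): third position 4-fold.
Codon 4 GUA (Val): third position 4-fold.
Codon 5 UUU (Phe): third position 2-fold.
Codon 6 AAU (Asn): third position 2-fold.
Codon 7 UGU (Cys): third position 2-fold.
Four-fold degenerate third positions: 2.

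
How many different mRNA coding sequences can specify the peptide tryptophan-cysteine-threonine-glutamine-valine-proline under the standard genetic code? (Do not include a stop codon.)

256

Trp: 1 codon.
Cys: 2 codons.
Thr: 4 codons.
Gln: 2 codons.
Val: 4 codons.
Pro: 4 codons.
1 × 2 × 4 × 2 × 4 × 4 = 256.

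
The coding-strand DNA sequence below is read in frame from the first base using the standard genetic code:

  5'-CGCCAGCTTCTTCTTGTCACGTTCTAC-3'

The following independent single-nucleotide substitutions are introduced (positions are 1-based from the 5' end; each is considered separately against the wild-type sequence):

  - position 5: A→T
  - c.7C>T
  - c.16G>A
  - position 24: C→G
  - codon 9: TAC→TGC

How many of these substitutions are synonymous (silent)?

Codon 2: CAG (Gln) → CTG (Leu) — missense.
Codon 3: CTT (Leu) → TTT (Phe) — missense.
Codon 6: GTC (Val) → ATC (Ile) — missense.
Codon 8: TTC (Phe) → TTG (Leu) — missense.
Codon 9: TAC (Tyr) → TGC (Cys) — missense.
Synonymous: 0 of 5.

0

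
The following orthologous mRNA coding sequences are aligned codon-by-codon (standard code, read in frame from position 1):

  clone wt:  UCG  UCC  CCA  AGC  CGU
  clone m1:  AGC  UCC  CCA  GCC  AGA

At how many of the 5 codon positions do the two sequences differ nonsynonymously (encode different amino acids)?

Codon 1: UCG Ser / AGC Ser — synonymous.
Codon 2: UCC Ser / UCC Ser — identical.
Codon 3: CCA Pro / CCA Pro — identical.
Codon 4: AGC Ser / GCC Ala — nonsynonymous.
Codon 5: CGU Arg / AGA Arg — synonymous.
Nonsynonymous differences: 1.

1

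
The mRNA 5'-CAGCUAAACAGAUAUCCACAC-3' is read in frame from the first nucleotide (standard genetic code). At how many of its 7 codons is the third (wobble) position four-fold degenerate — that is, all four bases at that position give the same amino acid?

Codon 1 CAG (Gln): third position 2-fold.
Codon 2 CUA (Leu): third position 4-fold.
Codon 3 AAC (Asn): third position 2-fold.
Codon 4 AGA (Arg): third position 2-fold.
Codon 5 UAU (Tyr): third position 2-fold.
Codon 6 CCA (Pro): third position 4-fold.
Codon 7 CAC (His): third position 2-fold.
Four-fold degenerate third positions: 2.

2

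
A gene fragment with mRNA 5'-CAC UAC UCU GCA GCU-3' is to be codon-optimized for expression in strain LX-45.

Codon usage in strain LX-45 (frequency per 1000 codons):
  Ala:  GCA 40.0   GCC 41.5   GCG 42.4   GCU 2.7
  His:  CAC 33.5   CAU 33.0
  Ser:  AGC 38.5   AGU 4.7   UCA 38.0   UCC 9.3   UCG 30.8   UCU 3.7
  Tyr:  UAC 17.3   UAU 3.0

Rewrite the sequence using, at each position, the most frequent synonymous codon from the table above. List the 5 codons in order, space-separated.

Codon 1 (His): best is CAC at 33.5.
Codon 2 (Tyr): best is UAC at 17.3.
Codon 3 (Ser): best is AGC at 38.5.
Codon 4 (Ala): best is GCG at 42.4.
Codon 5 (Ala): best is GCG at 42.4.

CAC UAC AGC GCG GCG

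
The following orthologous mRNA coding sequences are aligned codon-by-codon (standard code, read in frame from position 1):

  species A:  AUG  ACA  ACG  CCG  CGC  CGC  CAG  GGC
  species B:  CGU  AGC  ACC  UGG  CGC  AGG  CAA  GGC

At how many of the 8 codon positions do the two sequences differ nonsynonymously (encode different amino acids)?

Codon 1: AUG Met / CGU Arg — nonsynonymous.
Codon 2: ACA Thr / AGC Ser — nonsynonymous.
Codon 3: ACG Thr / ACC Thr — synonymous.
Codon 4: CCG Pro / UGG Trp — nonsynonymous.
Codon 5: CGC Arg / CGC Arg — identical.
Codon 6: CGC Arg / AGG Arg — synonymous.
Codon 7: CAG Gln / CAA Gln — synonymous.
Codon 8: GGC Gly / GGC Gly — identical.
Nonsynonymous differences: 3.

3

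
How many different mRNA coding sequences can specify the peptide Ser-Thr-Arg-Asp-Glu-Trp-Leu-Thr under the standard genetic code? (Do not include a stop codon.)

Ser: 6 codons.
Thr: 4 codons.
Arg: 6 codons.
Asp: 2 codons.
Glu: 2 codons.
Trp: 1 codon.
Leu: 6 codons.
Thr: 4 codons.
6 × 4 × 6 × 2 × 2 × 1 × 6 × 4 = 13824.

13824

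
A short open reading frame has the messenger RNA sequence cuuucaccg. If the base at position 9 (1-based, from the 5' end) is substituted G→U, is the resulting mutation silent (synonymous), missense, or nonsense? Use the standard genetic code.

silent

Position 9 falls in codon 3: CCG → Pro.
After the substitution the codon is CCU → Pro.
Both encode Pro, so the change is synonymous.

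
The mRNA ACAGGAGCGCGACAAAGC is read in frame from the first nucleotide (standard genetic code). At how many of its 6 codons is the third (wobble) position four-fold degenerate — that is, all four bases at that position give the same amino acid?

4

Codon 1 ACA (Thr): third position 4-fold.
Codon 2 GGA (Gly): third position 4-fold.
Codon 3 GCG (Ala): third position 4-fold.
Codon 4 CGA (Arg): third position 4-fold.
Codon 5 CAA (Gln): third position 2-fold.
Codon 6 AGC (Ser): third position 2-fold.
Four-fold degenerate third positions: 4.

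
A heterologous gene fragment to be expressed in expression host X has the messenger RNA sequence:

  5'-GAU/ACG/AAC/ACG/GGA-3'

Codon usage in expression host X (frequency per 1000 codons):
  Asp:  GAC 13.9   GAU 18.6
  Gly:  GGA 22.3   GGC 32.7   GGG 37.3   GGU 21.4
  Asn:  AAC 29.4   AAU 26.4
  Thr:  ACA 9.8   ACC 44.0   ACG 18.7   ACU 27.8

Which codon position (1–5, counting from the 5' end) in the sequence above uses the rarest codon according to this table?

Codon 1 GAU (Asp): 18.6 per 1000.
Codon 2 ACG (Thr): 18.7 per 1000.
Codon 3 AAC (Asn): 29.4 per 1000.
Codon 4 ACG (Thr): 18.7 per 1000.
Codon 5 GGA (Gly): 22.3 per 1000.
Lowest frequency is 18.6 at codon 1.

1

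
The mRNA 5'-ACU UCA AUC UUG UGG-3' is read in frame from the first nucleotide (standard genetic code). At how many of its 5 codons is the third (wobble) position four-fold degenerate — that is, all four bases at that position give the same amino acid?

Codon 1 ACU (Thr): third position 4-fold.
Codon 2 UCA (Ser): third position 4-fold.
Codon 3 AUC (Ile): third position 3-fold.
Codon 4 UUG (Leu): third position 2-fold.
Codon 5 UGG (Trp): third position 1-fold.
Four-fold degenerate third positions: 2.

2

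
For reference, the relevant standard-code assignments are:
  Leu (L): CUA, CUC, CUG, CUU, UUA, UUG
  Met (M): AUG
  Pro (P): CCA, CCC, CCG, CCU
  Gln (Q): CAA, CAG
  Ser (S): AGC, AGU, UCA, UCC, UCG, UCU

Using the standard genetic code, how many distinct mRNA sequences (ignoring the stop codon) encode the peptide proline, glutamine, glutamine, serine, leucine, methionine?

576

Pro: 4 codons.
Gln: 2 codons.
Gln: 2 codons.
Ser: 6 codons.
Leu: 6 codons.
Met: 1 codon.
4 × 2 × 2 × 6 × 6 × 1 = 576.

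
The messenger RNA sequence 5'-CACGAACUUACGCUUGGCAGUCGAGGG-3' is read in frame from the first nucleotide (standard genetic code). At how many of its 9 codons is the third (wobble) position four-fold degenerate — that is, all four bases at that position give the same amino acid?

6

Codon 1 CAC (His): third position 2-fold.
Codon 2 GAA (Glu): third position 2-fold.
Codon 3 CUU (Leu): third position 4-fold.
Codon 4 ACG (Thr): third position 4-fold.
Codon 5 CUU (Leu): third position 4-fold.
Codon 6 GGC (Gly): third position 4-fold.
Codon 7 AGU (Ser): third position 2-fold.
Codon 8 CGA (Arg): third position 4-fold.
Codon 9 GGG (Gly): third position 4-fold.
Four-fold degenerate third positions: 6.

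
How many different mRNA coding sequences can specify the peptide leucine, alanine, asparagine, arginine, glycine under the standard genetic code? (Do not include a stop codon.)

Leu: 6 codons.
Ala: 4 codons.
Asn: 2 codons.
Arg: 6 codons.
Gly: 4 codons.
6 × 4 × 2 × 6 × 4 = 1152.

1152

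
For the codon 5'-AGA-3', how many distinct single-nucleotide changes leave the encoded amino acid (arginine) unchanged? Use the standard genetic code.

Position 1: CGA → 1 synonymous.
Position 2: none → 0 synonymous.
Position 3: AGG → 1 synonymous.
Total: 1 + 0 + 1 = 2.

2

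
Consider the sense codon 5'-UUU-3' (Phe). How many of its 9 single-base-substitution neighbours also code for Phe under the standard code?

1

Position 1: none → 0 synonymous.
Position 2: none → 0 synonymous.
Position 3: UUC → 1 synonymous.
Total: 0 + 0 + 1 = 1.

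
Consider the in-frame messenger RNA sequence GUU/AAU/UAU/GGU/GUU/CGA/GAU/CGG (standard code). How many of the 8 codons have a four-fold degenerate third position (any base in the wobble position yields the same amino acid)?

Codon 1 GUU (Val): third position 4-fold.
Codon 2 AAU (Asn): third position 2-fold.
Codon 3 UAU (Tyr): third position 2-fold.
Codon 4 GGU (Gly): third position 4-fold.
Codon 5 GUU (Val): third position 4-fold.
Codon 6 CGA (Arg): third position 4-fold.
Codon 7 GAU (Asp): third position 2-fold.
Codon 8 CGG (Arg): third position 4-fold.
Four-fold degenerate third positions: 5.

5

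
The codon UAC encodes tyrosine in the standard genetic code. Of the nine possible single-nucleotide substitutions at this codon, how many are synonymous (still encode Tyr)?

1

Position 1: none → 0 synonymous.
Position 2: none → 0 synonymous.
Position 3: UAU → 1 synonymous.
Total: 0 + 0 + 1 = 1.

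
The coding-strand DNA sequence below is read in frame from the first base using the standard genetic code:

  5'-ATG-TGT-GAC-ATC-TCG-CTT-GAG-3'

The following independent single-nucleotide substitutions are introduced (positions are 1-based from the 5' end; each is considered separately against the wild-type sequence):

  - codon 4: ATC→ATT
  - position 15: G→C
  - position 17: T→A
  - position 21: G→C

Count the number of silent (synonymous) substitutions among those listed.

2

Codon 4: ATC (Ile) → ATT (Ile) — synonymous.
Codon 5: TCG (Ser) → TCC (Ser) — synonymous.
Codon 6: CTT (Leu) → CAT (His) — missense.
Codon 7: GAG (Glu) → GAC (Asp) — missense.
Synonymous: 2 of 4.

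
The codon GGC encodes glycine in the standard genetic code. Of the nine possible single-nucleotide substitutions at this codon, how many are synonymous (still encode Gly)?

3

Position 1: none → 0 synonymous.
Position 2: none → 0 synonymous.
Position 3: GGU, GGA, GGG → 3 synonymous.
Total: 0 + 0 + 3 = 3.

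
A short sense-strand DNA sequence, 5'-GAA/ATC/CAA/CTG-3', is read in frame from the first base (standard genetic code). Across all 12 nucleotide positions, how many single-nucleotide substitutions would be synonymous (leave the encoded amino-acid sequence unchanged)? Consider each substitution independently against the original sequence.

8

Codon 1 (GAA, Glu): 1 synonymous substitution.
Codon 2 (ATC, Ile): 2 synonymous substitutions.
Codon 3 (CAA, Gln): 1 synonymous substitution.
Codon 4 (CTG, Leu): 4 synonymous substitutions.
Total: 1 + 2 + 1 + 4 = 8.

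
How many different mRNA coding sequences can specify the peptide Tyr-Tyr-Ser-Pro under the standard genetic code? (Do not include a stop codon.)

Tyr: 2 codons.
Tyr: 2 codons.
Ser: 6 codons.
Pro: 4 codons.
2 × 2 × 6 × 4 = 96.

96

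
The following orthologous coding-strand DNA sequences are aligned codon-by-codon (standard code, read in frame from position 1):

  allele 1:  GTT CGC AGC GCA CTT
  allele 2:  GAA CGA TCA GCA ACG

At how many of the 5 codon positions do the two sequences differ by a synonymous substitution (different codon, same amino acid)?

Codon 1: GTT Val / GAA Glu — nonsynonymous.
Codon 2: CGC Arg / CGA Arg — synonymous.
Codon 3: AGC Ser / TCA Ser — synonymous.
Codon 4: GCA Ala / GCA Ala — identical.
Codon 5: CTT Leu / ACG Thr — nonsynonymous.
Synonymous differences: 2.

2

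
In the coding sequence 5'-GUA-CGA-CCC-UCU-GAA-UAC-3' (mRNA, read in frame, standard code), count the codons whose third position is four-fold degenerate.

4

Codon 1 GUA (Val): third position 4-fold.
Codon 2 CGA (Arg): third position 4-fold.
Codon 3 CCC (Pro): third position 4-fold.
Codon 4 UCU (Ser): third position 4-fold.
Codon 5 GAA (Glu): third position 2-fold.
Codon 6 UAC (Tyr): third position 2-fold.
Four-fold degenerate third positions: 4.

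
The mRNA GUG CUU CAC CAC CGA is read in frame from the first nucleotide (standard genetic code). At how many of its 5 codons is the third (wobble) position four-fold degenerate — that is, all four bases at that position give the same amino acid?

3

Codon 1 GUG (Val): third position 4-fold.
Codon 2 CUU (Leu): third position 4-fold.
Codon 3 CAC (His): third position 2-fold.
Codon 4 CAC (His): third position 2-fold.
Codon 5 CGA (Arg): third position 4-fold.
Four-fold degenerate third positions: 3.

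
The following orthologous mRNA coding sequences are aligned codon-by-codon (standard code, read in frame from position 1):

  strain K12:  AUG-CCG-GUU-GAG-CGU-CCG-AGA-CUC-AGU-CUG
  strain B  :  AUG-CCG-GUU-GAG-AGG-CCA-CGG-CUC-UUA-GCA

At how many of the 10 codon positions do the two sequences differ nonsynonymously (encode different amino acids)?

2

Codon 1: AUG Met / AUG Met — identical.
Codon 2: CCG Pro / CCG Pro — identical.
Codon 3: GUU Val / GUU Val — identical.
Codon 4: GAG Glu / GAG Glu — identical.
Codon 5: CGU Arg / AGG Arg — synonymous.
Codon 6: CCG Pro / CCA Pro — synonymous.
Codon 7: AGA Arg / CGG Arg — synonymous.
Codon 8: CUC Leu / CUC Leu — identical.
Codon 9: AGU Ser / UUA Leu — nonsynonymous.
Codon 10: CUG Leu / GCA Ala — nonsynonymous.
Nonsynonymous differences: 2.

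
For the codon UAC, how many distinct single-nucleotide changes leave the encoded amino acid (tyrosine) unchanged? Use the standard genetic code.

1

Position 1: none → 0 synonymous.
Position 2: none → 0 synonymous.
Position 3: UAU → 1 synonymous.
Total: 0 + 0 + 1 = 1.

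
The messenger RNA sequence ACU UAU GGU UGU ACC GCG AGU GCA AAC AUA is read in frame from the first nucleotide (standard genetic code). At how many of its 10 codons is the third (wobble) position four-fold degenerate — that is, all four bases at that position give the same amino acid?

5

Codon 1 ACU (Thr): third position 4-fold.
Codon 2 UAU (Tyr): third position 2-fold.
Codon 3 GGU (Gly): third position 4-fold.
Codon 4 UGU (Cys): third position 2-fold.
Codon 5 ACC (Thr): third position 4-fold.
Codon 6 GCG (Ala): third position 4-fold.
Codon 7 AGU (Ser): third position 2-fold.
Codon 8 GCA (Ala): third position 4-fold.
Codon 9 AAC (Asn): third position 2-fold.
Codon 10 AUA (Ile): third position 3-fold.
Four-fold degenerate third positions: 5.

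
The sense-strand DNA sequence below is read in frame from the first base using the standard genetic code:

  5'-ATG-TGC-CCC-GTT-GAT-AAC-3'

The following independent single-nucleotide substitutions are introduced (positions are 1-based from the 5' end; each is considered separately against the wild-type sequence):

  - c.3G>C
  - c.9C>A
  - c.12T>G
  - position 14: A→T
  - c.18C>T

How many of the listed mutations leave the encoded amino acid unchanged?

3

Codon 1: ATG (Met) → ATC (Ile) — missense.
Codon 3: CCC (Pro) → CCA (Pro) — synonymous.
Codon 4: GTT (Val) → GTG (Val) — synonymous.
Codon 5: GAT (Asp) → GTT (Val) — missense.
Codon 6: AAC (Asn) → AAT (Asn) — synonymous.
Synonymous: 3 of 5.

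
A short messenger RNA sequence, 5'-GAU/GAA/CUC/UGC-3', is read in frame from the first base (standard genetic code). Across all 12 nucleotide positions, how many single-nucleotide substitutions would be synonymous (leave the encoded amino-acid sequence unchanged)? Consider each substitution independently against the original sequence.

Codon 1 (GAU, Asp): 1 synonymous substitution.
Codon 2 (GAA, Glu): 1 synonymous substitution.
Codon 3 (CUC, Leu): 3 synonymous substitutions.
Codon 4 (UGC, Cys): 1 synonymous substitution.
Total: 1 + 1 + 3 + 1 = 6.

6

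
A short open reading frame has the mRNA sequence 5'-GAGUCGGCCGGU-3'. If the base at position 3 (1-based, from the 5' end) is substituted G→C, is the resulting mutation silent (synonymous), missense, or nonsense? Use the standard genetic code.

Position 3 falls in codon 1: GAG → Glu.
After the substitution the codon is GAC → Asp.
Glu ≠ Asp, so this is a missense mutation.

missense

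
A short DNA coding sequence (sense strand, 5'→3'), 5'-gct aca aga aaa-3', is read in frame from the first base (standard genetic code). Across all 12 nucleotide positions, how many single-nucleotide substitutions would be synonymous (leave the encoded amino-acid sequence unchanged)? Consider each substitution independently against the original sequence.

Codon 1 (GCT, Ala): 3 synonymous substitutions.
Codon 2 (ACA, Thr): 3 synonymous substitutions.
Codon 3 (AGA, Arg): 2 synonymous substitutions.
Codon 4 (AAA, Lys): 1 synonymous substitution.
Total: 3 + 3 + 2 + 1 = 9.

9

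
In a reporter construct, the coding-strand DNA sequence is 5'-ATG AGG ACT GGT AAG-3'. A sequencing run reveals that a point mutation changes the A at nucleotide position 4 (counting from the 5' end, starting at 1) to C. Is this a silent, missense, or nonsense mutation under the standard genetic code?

silent

Position 4 falls in codon 2: AGG → Arg.
After the substitution the codon is CGG → Arg.
Both encode Arg, so the change is synonymous.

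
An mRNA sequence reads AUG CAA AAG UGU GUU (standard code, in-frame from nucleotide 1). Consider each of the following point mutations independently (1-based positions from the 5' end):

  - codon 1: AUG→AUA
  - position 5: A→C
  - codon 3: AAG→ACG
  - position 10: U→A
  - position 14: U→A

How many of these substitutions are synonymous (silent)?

Codon 1: AUG (Met) → AUA (Ile) — missense.
Codon 2: CAA (Gln) → CCA (Pro) — missense.
Codon 3: AAG (Lys) → ACG (Thr) — missense.
Codon 4: UGU (Cys) → AGU (Ser) — missense.
Codon 5: GUU (Val) → GAU (Asp) — missense.
Synonymous: 0 of 5.

0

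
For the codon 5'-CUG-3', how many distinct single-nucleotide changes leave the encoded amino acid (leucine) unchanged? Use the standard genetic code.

4

Position 1: UUG → 1 synonymous.
Position 2: none → 0 synonymous.
Position 3: CUU, CUC, CUA → 3 synonymous.
Total: 1 + 0 + 3 = 4.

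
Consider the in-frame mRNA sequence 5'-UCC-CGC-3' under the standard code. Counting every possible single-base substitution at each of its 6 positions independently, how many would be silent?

6

Codon 1 (UCC, Ser): 3 synonymous substitutions.
Codon 2 (CGC, Arg): 3 synonymous substitutions.
Total: 3 + 3 = 6.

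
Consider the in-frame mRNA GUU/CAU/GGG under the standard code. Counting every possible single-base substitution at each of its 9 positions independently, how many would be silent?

Codon 1 (GUU, Val): 3 synonymous substitutions.
Codon 2 (CAU, His): 1 synonymous substitution.
Codon 3 (GGG, Gly): 3 synonymous substitutions.
Total: 3 + 1 + 3 = 7.

7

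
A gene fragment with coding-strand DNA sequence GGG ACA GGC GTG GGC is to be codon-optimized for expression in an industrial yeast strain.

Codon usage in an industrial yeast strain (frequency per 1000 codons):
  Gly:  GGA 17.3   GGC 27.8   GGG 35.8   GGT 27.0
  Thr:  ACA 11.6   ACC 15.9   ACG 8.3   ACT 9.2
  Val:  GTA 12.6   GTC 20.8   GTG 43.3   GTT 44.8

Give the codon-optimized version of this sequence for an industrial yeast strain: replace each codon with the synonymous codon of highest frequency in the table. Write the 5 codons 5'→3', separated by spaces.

GGG ACC GGG GTT GGG

Codon 1 (Gly): best is GGG at 35.8.
Codon 2 (Thr): best is ACC at 15.9.
Codon 3 (Gly): best is GGG at 35.8.
Codon 4 (Val): best is GTT at 44.8.
Codon 5 (Gly): best is GGG at 35.8.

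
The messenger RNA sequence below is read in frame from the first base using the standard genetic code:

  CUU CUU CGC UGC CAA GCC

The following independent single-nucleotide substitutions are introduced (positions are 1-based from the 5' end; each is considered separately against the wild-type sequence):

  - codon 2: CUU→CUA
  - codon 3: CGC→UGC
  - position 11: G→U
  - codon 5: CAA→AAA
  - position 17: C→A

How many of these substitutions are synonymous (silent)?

1

Codon 2: CUU (Leu) → CUA (Leu) — synonymous.
Codon 3: CGC (Arg) → UGC (Cys) — missense.
Codon 4: UGC (Cys) → UUC (Phe) — missense.
Codon 5: CAA (Gln) → AAA (Lys) — missense.
Codon 6: GCC (Ala) → GAC (Asp) — missense.
Synonymous: 1 of 5.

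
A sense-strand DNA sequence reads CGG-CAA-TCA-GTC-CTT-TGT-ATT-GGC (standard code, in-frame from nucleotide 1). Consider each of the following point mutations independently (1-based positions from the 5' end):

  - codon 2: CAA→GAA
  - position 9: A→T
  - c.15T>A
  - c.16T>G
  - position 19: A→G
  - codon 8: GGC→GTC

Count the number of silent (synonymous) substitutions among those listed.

2

Codon 2: CAA (Gln) → GAA (Glu) — missense.
Codon 3: TCA (Ser) → TCT (Ser) — synonymous.
Codon 5: CTT (Leu) → CTA (Leu) — synonymous.
Codon 6: TGT (Cys) → GGT (Gly) — missense.
Codon 7: ATT (Ile) → GTT (Val) — missense.
Codon 8: GGC (Gly) → GTC (Val) — missense.
Synonymous: 2 of 6.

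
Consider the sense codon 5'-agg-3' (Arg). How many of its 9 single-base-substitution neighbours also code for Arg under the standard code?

Position 1: CGG → 1 synonymous.
Position 2: none → 0 synonymous.
Position 3: AGA → 1 synonymous.
Total: 1 + 0 + 1 = 2.

2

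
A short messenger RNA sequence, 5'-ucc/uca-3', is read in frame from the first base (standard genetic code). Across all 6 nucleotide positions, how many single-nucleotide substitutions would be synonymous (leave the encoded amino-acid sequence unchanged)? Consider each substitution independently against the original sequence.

Codon 1 (UCC, Ser): 3 synonymous substitutions.
Codon 2 (UCA, Ser): 3 synonymous substitutions.
Total: 3 + 3 = 6.

6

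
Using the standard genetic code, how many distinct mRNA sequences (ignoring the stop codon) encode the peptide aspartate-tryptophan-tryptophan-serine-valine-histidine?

96

Asp: 2 codons.
Trp: 1 codon.
Trp: 1 codon.
Ser: 6 codons.
Val: 4 codons.
His: 2 codons.
2 × 1 × 1 × 6 × 4 × 2 = 96.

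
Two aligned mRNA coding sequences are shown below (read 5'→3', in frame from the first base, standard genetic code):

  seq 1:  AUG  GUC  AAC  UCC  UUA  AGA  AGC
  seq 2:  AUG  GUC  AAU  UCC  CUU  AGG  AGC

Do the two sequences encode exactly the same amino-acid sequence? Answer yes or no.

Codon 1: AUG Met / AUG Met — identical.
Codon 2: GUC Val / GUC Val — identical.
Codon 3: AAC Asn / AAU Asn — synonymous.
Codon 4: UCC Ser / UCC Ser — identical.
Codon 5: UUA Leu / CUU Leu — synonymous.
Codon 6: AGA Arg / AGG Arg — synonymous.
Codon 7: AGC Ser / AGC Ser — identical.
Nonsynonymous differences: 0 → same protein.

yes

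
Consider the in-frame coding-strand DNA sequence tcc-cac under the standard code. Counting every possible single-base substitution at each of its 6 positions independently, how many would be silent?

4

Codon 1 (TCC, Ser): 3 synonymous substitutions.
Codon 2 (CAC, His): 1 synonymous substitution.
Total: 3 + 1 = 4.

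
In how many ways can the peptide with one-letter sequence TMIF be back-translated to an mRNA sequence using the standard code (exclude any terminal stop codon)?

24

Thr: 4 codons.
Met: 1 codon.
Ile: 3 codons.
Phe: 2 codons.
4 × 1 × 3 × 2 = 24.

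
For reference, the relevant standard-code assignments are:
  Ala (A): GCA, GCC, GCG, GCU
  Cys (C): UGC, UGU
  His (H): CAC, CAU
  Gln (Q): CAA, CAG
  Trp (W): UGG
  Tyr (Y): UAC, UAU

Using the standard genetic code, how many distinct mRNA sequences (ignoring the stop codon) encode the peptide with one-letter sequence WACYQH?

Trp: 1 codon.
Ala: 4 codons.
Cys: 2 codons.
Tyr: 2 codons.
Gln: 2 codons.
His: 2 codons.
1 × 4 × 2 × 2 × 2 × 2 = 64.

64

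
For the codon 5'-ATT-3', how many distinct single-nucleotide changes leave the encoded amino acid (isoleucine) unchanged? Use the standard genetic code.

2

Position 1: none → 0 synonymous.
Position 2: none → 0 synonymous.
Position 3: ATC, ATA → 2 synonymous.
Total: 0 + 0 + 2 = 2.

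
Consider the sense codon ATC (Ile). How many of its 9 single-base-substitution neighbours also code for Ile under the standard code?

2

Position 1: none → 0 synonymous.
Position 2: none → 0 synonymous.
Position 3: ATT, ATA → 2 synonymous.
Total: 0 + 0 + 2 = 2.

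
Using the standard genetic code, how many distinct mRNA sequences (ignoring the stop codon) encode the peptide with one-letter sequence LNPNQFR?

Leu: 6 codons.
Asn: 2 codons.
Pro: 4 codons.
Asn: 2 codons.
Gln: 2 codons.
Phe: 2 codons.
Arg: 6 codons.
6 × 2 × 4 × 2 × 2 × 2 × 6 = 2304.

2304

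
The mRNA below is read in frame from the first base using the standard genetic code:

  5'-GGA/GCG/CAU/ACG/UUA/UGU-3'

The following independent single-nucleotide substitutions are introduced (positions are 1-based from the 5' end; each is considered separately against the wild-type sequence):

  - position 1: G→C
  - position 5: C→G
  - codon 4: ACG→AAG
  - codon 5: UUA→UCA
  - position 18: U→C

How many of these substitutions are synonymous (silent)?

1

Codon 1: GGA (Gly) → CGA (Arg) — missense.
Codon 2: GCG (Ala) → GGG (Gly) — missense.
Codon 4: ACG (Thr) → AAG (Lys) — missense.
Codon 5: UUA (Leu) → UCA (Ser) — missense.
Codon 6: UGU (Cys) → UGC (Cys) — synonymous.
Synonymous: 1 of 5.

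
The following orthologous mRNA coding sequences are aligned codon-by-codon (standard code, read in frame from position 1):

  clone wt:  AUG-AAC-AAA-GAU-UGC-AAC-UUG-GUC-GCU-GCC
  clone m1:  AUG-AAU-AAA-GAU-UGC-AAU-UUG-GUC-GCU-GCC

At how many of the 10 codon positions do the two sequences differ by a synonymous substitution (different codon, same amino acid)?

Codon 1: AUG Met / AUG Met — identical.
Codon 2: AAC Asn / AAU Asn — synonymous.
Codon 3: AAA Lys / AAA Lys — identical.
Codon 4: GAU Asp / GAU Asp — identical.
Codon 5: UGC Cys / UGC Cys — identical.
Codon 6: AAC Asn / AAU Asn — synonymous.
Codon 7: UUG Leu / UUG Leu — identical.
Codon 8: GUC Val / GUC Val — identical.
Codon 9: GCU Ala / GCU Ala — identical.
Codon 10: GCC Ala / GCC Ala — identical.
Synonymous differences: 2.

2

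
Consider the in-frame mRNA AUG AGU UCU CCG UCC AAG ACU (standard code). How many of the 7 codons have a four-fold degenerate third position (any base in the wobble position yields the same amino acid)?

Codon 1 AUG (Met): third position 1-fold.
Codon 2 AGU (Ser): third position 2-fold.
Codon 3 UCU (Ser): third position 4-fold.
Codon 4 CCG (Pro): third position 4-fold.
Codon 5 UCC (Ser): third position 4-fold.
Codon 6 AAG (Lys): third position 2-fold.
Codon 7 ACU (Thr): third position 4-fold.
Four-fold degenerate third positions: 4.

4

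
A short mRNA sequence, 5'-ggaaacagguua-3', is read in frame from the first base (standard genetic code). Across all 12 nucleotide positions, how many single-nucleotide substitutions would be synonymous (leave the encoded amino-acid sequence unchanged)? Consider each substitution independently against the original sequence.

Codon 1 (GGA, Gly): 3 synonymous substitutions.
Codon 2 (AAC, Asn): 1 synonymous substitution.
Codon 3 (AGG, Arg): 2 synonymous substitutions.
Codon 4 (UUA, Leu): 2 synonymous substitutions.
Total: 3 + 1 + 2 + 2 = 8.

8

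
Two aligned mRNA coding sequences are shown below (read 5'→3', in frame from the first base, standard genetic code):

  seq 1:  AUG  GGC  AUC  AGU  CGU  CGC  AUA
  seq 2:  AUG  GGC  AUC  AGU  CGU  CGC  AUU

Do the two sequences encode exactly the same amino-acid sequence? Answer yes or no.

Codon 1: AUG Met / AUG Met — identical.
Codon 2: GGC Gly / GGC Gly — identical.
Codon 3: AUC Ile / AUC Ile — identical.
Codon 4: AGU Ser / AGU Ser — identical.
Codon 5: CGU Arg / CGU Arg — identical.
Codon 6: CGC Arg / CGC Arg — identical.
Codon 7: AUA Ile / AUU Ile — synonymous.
Nonsynonymous differences: 0 → same protein.

yes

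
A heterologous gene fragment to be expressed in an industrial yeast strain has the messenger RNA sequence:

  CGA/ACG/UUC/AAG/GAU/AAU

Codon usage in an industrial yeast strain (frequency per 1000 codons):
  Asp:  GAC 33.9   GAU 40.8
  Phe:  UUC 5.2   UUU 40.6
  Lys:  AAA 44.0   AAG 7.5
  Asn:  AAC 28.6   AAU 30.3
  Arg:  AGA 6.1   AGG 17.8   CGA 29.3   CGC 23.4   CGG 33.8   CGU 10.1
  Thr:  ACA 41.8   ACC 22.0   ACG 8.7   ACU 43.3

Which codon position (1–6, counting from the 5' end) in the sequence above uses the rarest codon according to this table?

3

Codon 1 CGA (Arg): 29.3 per 1000.
Codon 2 ACG (Thr): 8.7 per 1000.
Codon 3 UUC (Phe): 5.2 per 1000.
Codon 4 AAG (Lys): 7.5 per 1000.
Codon 5 GAU (Asp): 40.8 per 1000.
Codon 6 AAU (Asn): 30.3 per 1000.
Lowest frequency is 5.2 at codon 3.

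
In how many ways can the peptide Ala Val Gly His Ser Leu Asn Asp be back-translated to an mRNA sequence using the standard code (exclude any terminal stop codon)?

Ala: 4 codons.
Val: 4 codons.
Gly: 4 codons.
His: 2 codons.
Ser: 6 codons.
Leu: 6 codons.
Asn: 2 codons.
Asp: 2 codons.
4 × 4 × 4 × 2 × 6 × 6 × 2 × 2 = 18432.

18432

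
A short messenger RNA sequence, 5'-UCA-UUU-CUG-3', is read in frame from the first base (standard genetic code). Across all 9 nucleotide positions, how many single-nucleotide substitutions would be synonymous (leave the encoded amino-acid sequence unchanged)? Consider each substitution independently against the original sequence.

Codon 1 (UCA, Ser): 3 synonymous substitutions.
Codon 2 (UUU, Phe): 1 synonymous substitution.
Codon 3 (CUG, Leu): 4 synonymous substitutions.
Total: 3 + 1 + 4 = 8.

8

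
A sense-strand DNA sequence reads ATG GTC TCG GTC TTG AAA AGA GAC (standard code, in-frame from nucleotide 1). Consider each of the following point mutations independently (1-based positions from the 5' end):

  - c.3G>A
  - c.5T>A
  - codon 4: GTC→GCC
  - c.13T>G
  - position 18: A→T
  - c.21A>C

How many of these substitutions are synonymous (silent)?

Codon 1: ATG (Met) → ATA (Ile) — missense.
Codon 2: GTC (Val) → GAC (Asp) — missense.
Codon 4: GTC (Val) → GCC (Ala) — missense.
Codon 5: TTG (Leu) → GTG (Val) — missense.
Codon 6: AAA (Lys) → AAT (Asn) — missense.
Codon 7: AGA (Arg) → AGC (Ser) — missense.
Synonymous: 0 of 6.

0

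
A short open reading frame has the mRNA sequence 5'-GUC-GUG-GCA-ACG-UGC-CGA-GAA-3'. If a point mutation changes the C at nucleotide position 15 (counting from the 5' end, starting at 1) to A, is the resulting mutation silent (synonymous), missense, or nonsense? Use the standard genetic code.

nonsense

Position 15 falls in codon 5: UGC → Cys.
After the substitution the codon is UGA → Stop.
The new codon is a stop codon, so this is a nonsense mutation.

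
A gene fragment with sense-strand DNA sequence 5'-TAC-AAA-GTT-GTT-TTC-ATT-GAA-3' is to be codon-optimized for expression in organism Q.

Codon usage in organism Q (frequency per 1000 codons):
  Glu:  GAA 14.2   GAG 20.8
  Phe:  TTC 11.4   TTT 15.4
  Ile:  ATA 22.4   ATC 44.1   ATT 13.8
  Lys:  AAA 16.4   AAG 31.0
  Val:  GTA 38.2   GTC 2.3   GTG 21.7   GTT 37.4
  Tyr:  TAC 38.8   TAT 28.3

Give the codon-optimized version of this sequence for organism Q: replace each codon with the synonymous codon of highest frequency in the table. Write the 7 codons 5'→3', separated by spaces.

Codon 1 (Tyr): best is TAC at 38.8.
Codon 2 (Lys): best is AAG at 31.0.
Codon 3 (Val): best is GTA at 38.2.
Codon 4 (Val): best is GTA at 38.2.
Codon 5 (Phe): best is TTT at 15.4.
Codon 6 (Ile): best is ATC at 44.1.
Codon 7 (Glu): best is GAG at 20.8.

TAC AAG GTA GTA TTT ATC GAG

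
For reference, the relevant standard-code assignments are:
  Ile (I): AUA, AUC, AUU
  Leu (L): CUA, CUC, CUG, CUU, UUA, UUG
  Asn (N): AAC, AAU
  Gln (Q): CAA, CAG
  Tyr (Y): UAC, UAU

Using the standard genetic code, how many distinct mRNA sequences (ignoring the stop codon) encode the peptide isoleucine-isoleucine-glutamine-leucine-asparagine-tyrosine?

432

Ile: 3 codons.
Ile: 3 codons.
Gln: 2 codons.
Leu: 6 codons.
Asn: 2 codons.
Tyr: 2 codons.
3 × 3 × 2 × 6 × 2 × 2 = 432.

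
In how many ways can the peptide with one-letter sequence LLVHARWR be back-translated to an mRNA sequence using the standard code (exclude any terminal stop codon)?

Leu: 6 codons.
Leu: 6 codons.
Val: 4 codons.
His: 2 codons.
Ala: 4 codons.
Arg: 6 codons.
Trp: 1 codon.
Arg: 6 codons.
6 × 6 × 4 × 2 × 4 × 6 × 1 × 6 = 41472.

41472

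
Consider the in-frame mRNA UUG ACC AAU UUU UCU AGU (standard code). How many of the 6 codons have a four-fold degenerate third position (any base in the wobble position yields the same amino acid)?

Codon 1 UUG (Leu): third position 2-fold.
Codon 2 ACC (Thr): third position 4-fold.
Codon 3 AAU (Asn): third position 2-fold.
Codon 4 UUU (Phe): third position 2-fold.
Codon 5 UCU (Ser): third position 4-fold.
Codon 6 AGU (Ser): third position 2-fold.
Four-fold degenerate third positions: 2.

2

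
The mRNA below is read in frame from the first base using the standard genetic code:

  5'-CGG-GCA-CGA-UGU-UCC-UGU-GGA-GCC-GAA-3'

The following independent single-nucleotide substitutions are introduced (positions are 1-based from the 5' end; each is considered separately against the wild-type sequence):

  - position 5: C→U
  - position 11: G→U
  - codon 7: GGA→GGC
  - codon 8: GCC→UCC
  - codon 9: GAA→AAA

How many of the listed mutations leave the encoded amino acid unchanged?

1

Codon 2: GCA (Ala) → GUA (Val) — missense.
Codon 4: UGU (Cys) → UUU (Phe) — missense.
Codon 7: GGA (Gly) → GGC (Gly) — synonymous.
Codon 8: GCC (Ala) → UCC (Ser) — missense.
Codon 9: GAA (Glu) → AAA (Lys) — missense.
Synonymous: 1 of 5.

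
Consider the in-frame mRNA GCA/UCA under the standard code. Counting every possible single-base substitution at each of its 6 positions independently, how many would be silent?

Codon 1 (GCA, Ala): 3 synonymous substitutions.
Codon 2 (UCA, Ser): 3 synonymous substitutions.
Total: 3 + 3 = 6.

6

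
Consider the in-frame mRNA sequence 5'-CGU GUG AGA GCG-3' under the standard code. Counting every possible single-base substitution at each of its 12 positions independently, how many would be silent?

11

Codon 1 (CGU, Arg): 3 synonymous substitutions.
Codon 2 (GUG, Val): 3 synonymous substitutions.
Codon 3 (AGA, Arg): 2 synonymous substitutions.
Codon 4 (GCG, Ala): 3 synonymous substitutions.
Total: 3 + 3 + 2 + 3 = 11.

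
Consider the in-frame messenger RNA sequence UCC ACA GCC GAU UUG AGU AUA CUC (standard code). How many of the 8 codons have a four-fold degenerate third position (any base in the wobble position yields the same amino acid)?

4

Codon 1 UCC (Ser): third position 4-fold.
Codon 2 ACA (Thr): third position 4-fold.
Codon 3 GCC (Ala): third position 4-fold.
Codon 4 GAU (Asp): third position 2-fold.
Codon 5 UUG (Leu): third position 2-fold.
Codon 6 AGU (Ser): third position 2-fold.
Codon 7 AUA (Ile): third position 3-fold.
Codon 8 CUC (Leu): third position 4-fold.
Four-fold degenerate third positions: 4.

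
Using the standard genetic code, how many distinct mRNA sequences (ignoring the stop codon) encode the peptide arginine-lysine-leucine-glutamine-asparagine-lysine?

576

Arg: 6 codons.
Lys: 2 codons.
Leu: 6 codons.
Gln: 2 codons.
Asn: 2 codons.
Lys: 2 codons.
6 × 2 × 6 × 2 × 2 × 2 = 576.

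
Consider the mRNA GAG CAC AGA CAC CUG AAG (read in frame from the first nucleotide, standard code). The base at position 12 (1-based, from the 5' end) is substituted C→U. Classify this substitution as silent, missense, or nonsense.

Position 12 falls in codon 4: CAC → His.
After the substitution the codon is CAU → His.
Both encode His, so the change is synonymous.

silent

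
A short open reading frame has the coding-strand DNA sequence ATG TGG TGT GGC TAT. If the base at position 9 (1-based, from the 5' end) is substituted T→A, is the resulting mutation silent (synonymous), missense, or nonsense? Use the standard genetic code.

nonsense

Position 9 falls in codon 3: TGT → Cys.
After the substitution the codon is TGA → Stop.
The new codon is a stop codon, so this is a nonsense mutation.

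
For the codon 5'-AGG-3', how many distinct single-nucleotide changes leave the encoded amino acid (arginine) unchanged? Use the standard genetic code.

Position 1: CGG → 1 synonymous.
Position 2: none → 0 synonymous.
Position 3: AGA → 1 synonymous.
Total: 1 + 0 + 1 = 2.

2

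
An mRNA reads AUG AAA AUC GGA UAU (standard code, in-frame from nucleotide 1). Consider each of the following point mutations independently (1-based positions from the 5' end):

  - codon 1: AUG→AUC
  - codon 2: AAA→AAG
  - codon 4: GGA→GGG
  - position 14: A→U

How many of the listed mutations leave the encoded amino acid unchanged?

2

Codon 1: AUG (Met) → AUC (Ile) — missense.
Codon 2: AAA (Lys) → AAG (Lys) — synonymous.
Codon 4: GGA (Gly) → GGG (Gly) — synonymous.
Codon 5: UAU (Tyr) → UUU (Phe) — missense.
Synonymous: 2 of 4.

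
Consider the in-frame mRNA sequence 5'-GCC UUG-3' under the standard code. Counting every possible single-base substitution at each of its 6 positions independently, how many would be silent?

Codon 1 (GCC, Ala): 3 synonymous substitutions.
Codon 2 (UUG, Leu): 2 synonymous substitutions.
Total: 3 + 2 = 5.

5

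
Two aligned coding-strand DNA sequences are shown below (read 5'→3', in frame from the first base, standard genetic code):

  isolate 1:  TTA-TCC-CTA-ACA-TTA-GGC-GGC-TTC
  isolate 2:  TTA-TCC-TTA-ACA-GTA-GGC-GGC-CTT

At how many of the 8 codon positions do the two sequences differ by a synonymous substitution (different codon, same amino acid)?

1

Codon 1: TTA Leu / TTA Leu — identical.
Codon 2: TCC Ser / TCC Ser — identical.
Codon 3: CTA Leu / TTA Leu — synonymous.
Codon 4: ACA Thr / ACA Thr — identical.
Codon 5: TTA Leu / GTA Val — nonsynonymous.
Codon 6: GGC Gly / GGC Gly — identical.
Codon 7: GGC Gly / GGC Gly — identical.
Codon 8: TTC Phe / CTT Leu — nonsynonymous.
Synonymous differences: 1.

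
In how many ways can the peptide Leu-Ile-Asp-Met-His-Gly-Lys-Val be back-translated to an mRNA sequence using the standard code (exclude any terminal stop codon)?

Leu: 6 codons.
Ile: 3 codons.
Asp: 2 codons.
Met: 1 codon.
His: 2 codons.
Gly: 4 codons.
Lys: 2 codons.
Val: 4 codons.
6 × 3 × 2 × 1 × 2 × 4 × 2 × 4 = 2304.

2304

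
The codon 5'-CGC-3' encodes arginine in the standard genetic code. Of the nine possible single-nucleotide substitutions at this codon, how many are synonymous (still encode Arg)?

3

Position 1: none → 0 synonymous.
Position 2: none → 0 synonymous.
Position 3: CGT, CGA, CGG → 3 synonymous.
Total: 0 + 0 + 3 = 3.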